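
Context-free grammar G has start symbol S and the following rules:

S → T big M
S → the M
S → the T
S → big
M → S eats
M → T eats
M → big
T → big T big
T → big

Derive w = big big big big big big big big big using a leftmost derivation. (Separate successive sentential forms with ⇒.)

S ⇒ T big M ⇒ big T big big M ⇒ big big T big big big M ⇒ big big big T big big big big M ⇒ big big big big big big big big M ⇒ big big big big big big big big big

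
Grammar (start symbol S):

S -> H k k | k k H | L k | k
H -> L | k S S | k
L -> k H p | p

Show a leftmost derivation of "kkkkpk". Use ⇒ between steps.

S⇒Lk⇒kHpk⇒kkSSpk⇒kkkSpk⇒kkkkpk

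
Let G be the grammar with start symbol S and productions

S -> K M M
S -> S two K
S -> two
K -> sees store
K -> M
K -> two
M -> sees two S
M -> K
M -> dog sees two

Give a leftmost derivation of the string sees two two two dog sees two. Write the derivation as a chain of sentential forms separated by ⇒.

S ⇒ K M M ⇒ M M M ⇒ sees two S M M ⇒ sees two two M M ⇒ sees two two K M ⇒ sees two two two M ⇒ sees two two two dog sees two

S ⇒ K M M   [S -> K M M]
K M M ⇒ M M M   [K -> M]
M M M ⇒ sees two S M M   [M -> sees two S]
sees two S M M ⇒ sees two two M M   [S -> two]
sees two two M M ⇒ sees two two K M   [M -> K]
sees two two K M ⇒ sees two two two M   [K -> two]
sees two two two M ⇒ sees two two two dog sees two   [M -> dog sees two]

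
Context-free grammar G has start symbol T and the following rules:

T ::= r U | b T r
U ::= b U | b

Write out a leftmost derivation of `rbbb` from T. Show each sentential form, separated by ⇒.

T ⇒ rU ⇒ rbU ⇒ rbbU ⇒ rbbb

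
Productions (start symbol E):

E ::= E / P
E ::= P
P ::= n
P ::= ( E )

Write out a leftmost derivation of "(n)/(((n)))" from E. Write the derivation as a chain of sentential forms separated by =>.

E => E/P   [E ::= E / P]
E/P => P/P   [E ::= P]
P/P => (E)/P   [P ::= ( E )]
(E)/P => (P)/P   [E ::= P]
(P)/P => (n)/P   [P ::= n]
(n)/P => (n)/(E)   [P ::= ( E )]
(n)/(E) => (n)/(P)   [E ::= P]
(n)/(P) => (n)/((E))   [P ::= ( E )]
(n)/((E)) => (n)/((P))   [E ::= P]
(n)/((P)) => (n)/(((E)))   [P ::= ( E )]
(n)/(((E))) => (n)/(((P)))   [E ::= P]
(n)/(((P))) => (n)/(((n)))   [P ::= n]

E => E/P => P/P => (E)/P => (P)/P => (n)/P => (n)/(E) => (n)/(P) => (n)/((E)) => (n)/((P)) => (n)/(((E))) => (n)/(((P))) => (n)/(((n)))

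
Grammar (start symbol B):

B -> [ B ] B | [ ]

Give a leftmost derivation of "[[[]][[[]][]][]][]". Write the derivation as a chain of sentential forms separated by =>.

B => [B]B => [[B]B]B => [[[]]B]B => [[[]][B]B]B => [[[]][[B]B]B]B => [[[]][[[]]B]B]B => [[[]][[[]][]]B]B => [[[]][[[]][]][]]B => [[[]][[[]][]][]][]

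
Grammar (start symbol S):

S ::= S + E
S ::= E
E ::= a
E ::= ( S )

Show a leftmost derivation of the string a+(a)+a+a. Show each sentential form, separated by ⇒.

S ⇒ S+E ⇒ S+E+E ⇒ S+E+E+E ⇒ E+E+E+E ⇒ a+E+E+E ⇒ a+(S)+E+E ⇒ a+(E)+E+E ⇒ a+(a)+E+E ⇒ a+(a)+a+E ⇒ a+(a)+a+a

S ⇒ S+E   [S ::= S + E]
S+E ⇒ S+E+E   [S ::= S + E]
S+E+E ⇒ S+E+E+E   [S ::= S + E]
S+E+E+E ⇒ E+E+E+E   [S ::= E]
E+E+E+E ⇒ a+E+E+E   [E ::= a]
a+E+E+E ⇒ a+(S)+E+E   [E ::= ( S )]
a+(S)+E+E ⇒ a+(E)+E+E   [S ::= E]
a+(E)+E+E ⇒ a+(a)+E+E   [E ::= a]
a+(a)+E+E ⇒ a+(a)+a+E   [E ::= a]
a+(a)+a+E ⇒ a+(a)+a+a   [E ::= a]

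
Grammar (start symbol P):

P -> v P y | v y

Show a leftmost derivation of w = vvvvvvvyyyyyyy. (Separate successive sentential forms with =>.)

P => vPy => vvPyy => vvvPyyy => vvvvPyyyy => vvvvvPyyyyy => vvvvvvPyyyyyy => vvvvvvvyyyyyyy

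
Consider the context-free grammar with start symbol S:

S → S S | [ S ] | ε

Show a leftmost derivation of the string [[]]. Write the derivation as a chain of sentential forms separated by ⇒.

S⇒[S]⇒[SS]⇒[[S]S]⇒[[]S]⇒[[]]

S ⇒ [S]   [S → [ S ]]
[S] ⇒ [SS]   [S → S S]
[SS] ⇒ [[S]S]   [S → [ S ]]
[[S]S] ⇒ [[]S]   [S → ε]
[[]S] ⇒ [[]]   [S → ε]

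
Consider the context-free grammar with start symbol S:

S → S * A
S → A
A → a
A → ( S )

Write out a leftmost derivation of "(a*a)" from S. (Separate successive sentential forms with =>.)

S=>A=>(S)=>(S*A)=>(A*A)=>(a*A)=>(a*a)

S => A   [S → A]
A => (S)   [A → ( S )]
(S) => (S*A)   [S → S * A]
(S*A) => (A*A)   [S → A]
(A*A) => (a*A)   [A → a]
(a*A) => (a*a)   [A → a]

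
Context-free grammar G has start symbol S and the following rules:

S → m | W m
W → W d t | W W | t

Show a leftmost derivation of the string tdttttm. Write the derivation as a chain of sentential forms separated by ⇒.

S ⇒ Wm   [S → W m]
Wm ⇒ WWm   [W → W W]
WWm ⇒ WWWm   [W → W W]
WWWm ⇒ WWWWm   [W → W W]
WWWWm ⇒ WdtWWWm   [W → W d t]
WdtWWWm ⇒ tdtWWWm   [W → t]
tdtWWWm ⇒ tdttWWm   [W → t]
tdttWWm ⇒ tdtttWm   [W → t]
tdtttWm ⇒ tdttttm   [W → t]

S ⇒ Wm ⇒ WWm ⇒ WWWm ⇒ WWWWm ⇒ WdtWWWm ⇒ tdtWWWm ⇒ tdttWWm ⇒ tdtttWm ⇒ tdttttm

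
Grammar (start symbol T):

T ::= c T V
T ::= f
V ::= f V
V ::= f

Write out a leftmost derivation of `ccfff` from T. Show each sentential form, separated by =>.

T => cTV => ccTVV => ccfVV => ccffV => ccfff

T => cTV   [T ::= c T V]
cTV => ccTVV   [T ::= c T V]
ccTVV => ccfVV   [T ::= f]
ccfVV => ccffV   [V ::= f]
ccffV => ccfff   [V ::= f]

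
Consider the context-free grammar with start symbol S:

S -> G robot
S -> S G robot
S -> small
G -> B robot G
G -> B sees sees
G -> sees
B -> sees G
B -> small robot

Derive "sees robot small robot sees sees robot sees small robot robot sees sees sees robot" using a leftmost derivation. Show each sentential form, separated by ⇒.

S ⇒ S G robot ⇒ S G robot G robot ⇒ G robot G robot G robot ⇒ sees robot G robot G robot ⇒ sees robot B sees sees robot G robot ⇒ sees robot small robot sees sees robot G robot ⇒ sees robot small robot sees sees robot B sees sees robot ⇒ sees robot small robot sees sees robot sees G sees sees robot ⇒ sees robot small robot sees sees robot sees B robot G sees sees robot ⇒ sees robot small robot sees sees robot sees small robot robot G sees sees robot ⇒ sees robot small robot sees sees robot sees small robot robot sees sees sees robot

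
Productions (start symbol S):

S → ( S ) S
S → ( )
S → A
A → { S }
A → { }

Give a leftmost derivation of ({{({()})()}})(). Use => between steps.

S => (S)S => (A)S => ({S})S => ({A})S => ({{S}})S => ({{(S)S}})S => ({{(A)S}})S => ({{({S})S}})S => ({{({()})S}})S => ({{({()})()}})S => ({{({()})()}})()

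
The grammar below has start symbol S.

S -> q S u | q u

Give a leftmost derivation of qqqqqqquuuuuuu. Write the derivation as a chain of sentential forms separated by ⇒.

S ⇒ qSu ⇒ qqSuu ⇒ qqqSuuu ⇒ qqqqSuuuu ⇒ qqqqqSuuuuu ⇒ qqqqqqSuuuuuu ⇒ qqqqqqquuuuuuu

S ⇒ qSu   [S -> q S u]
qSu ⇒ qqSuu   [S -> q S u]
qqSuu ⇒ qqqSuuu   [S -> q S u]
qqqSuuu ⇒ qqqqSuuuu   [S -> q S u]
qqqqSuuuu ⇒ qqqqqSuuuuu   [S -> q S u]
qqqqqSuuuuu ⇒ qqqqqqSuuuuuu   [S -> q S u]
qqqqqqSuuuuuu ⇒ qqqqqqquuuuuuu   [S -> q u]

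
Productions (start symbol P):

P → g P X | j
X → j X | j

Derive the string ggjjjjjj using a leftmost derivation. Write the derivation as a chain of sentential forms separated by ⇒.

P⇒gPX⇒ggPXX⇒ggjXX⇒ggjjX⇒ggjjjX⇒ggjjjjX⇒ggjjjjjX⇒ggjjjjjj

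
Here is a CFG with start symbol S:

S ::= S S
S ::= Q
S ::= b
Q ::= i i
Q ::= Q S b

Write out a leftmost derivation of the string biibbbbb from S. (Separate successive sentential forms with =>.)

S=>SS=>bS=>bSS=>bQS=>bQSbS=>bQSbSbS=>biiSbSbS=>biibbSbS=>biibbbbS=>biibbbbb

S => SS   [S ::= S S]
SS => bS   [S ::= b]
bS => bSS   [S ::= S S]
bSS => bQS   [S ::= Q]
bQS => bQSbS   [Q ::= Q S b]
bQSbS => bQSbSbS   [Q ::= Q S b]
bQSbSbS => biiSbSbS   [Q ::= i i]
biiSbSbS => biibbSbS   [S ::= b]
biibbSbS => biibbbbS   [S ::= b]
biibbbbS => biibbbbb   [S ::= b]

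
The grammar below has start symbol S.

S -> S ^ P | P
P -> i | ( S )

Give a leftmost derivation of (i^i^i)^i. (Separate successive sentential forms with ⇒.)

S⇒S^P⇒P^P⇒(S)^P⇒(S^P)^P⇒(S^P^P)^P⇒(P^P^P)^P⇒(i^P^P)^P⇒(i^i^P)^P⇒(i^i^i)^P⇒(i^i^i)^i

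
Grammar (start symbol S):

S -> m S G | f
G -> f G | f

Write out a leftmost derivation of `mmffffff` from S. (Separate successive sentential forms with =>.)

S => mSG => mmSGG => mmfGG => mmffGG => mmfffGG => mmffffG => mmfffffG => mmffffff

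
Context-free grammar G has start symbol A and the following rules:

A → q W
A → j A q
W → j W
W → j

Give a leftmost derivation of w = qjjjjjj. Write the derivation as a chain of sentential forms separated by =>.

A=>qW=>qjW=>qjjW=>qjjjW=>qjjjjW=>qjjjjjW=>qjjjjjj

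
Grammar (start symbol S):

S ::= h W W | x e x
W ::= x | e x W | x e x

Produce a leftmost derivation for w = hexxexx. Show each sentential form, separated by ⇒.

S ⇒ hWW   [S ::= h W W]
hWW ⇒ hexWW   [W ::= e x W]
hexWW ⇒ hexxexW   [W ::= x e x]
hexxexW ⇒ hexxexx   [W ::= x]

S ⇒ hWW ⇒ hexWW ⇒ hexxexW ⇒ hexxexx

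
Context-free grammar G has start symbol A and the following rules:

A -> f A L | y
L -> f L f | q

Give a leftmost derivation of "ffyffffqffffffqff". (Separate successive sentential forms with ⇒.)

A ⇒ fAL ⇒ ffALL ⇒ ffyLL ⇒ ffyfLfL ⇒ ffyffLffL ⇒ ffyfffLfffL ⇒ ffyffffLffffL ⇒ ffyffffqffffL ⇒ ffyffffqfffffLf ⇒ ffyffffqffffffLff ⇒ ffyffffqffffffqff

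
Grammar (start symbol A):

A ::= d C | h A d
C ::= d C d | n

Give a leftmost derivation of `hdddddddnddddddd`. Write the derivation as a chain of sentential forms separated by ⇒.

A ⇒ hAd   [A ::= h A d]
hAd ⇒ hdCd   [A ::= d C]
hdCd ⇒ hddCdd   [C ::= d C d]
hddCdd ⇒ hdddCddd   [C ::= d C d]
hdddCddd ⇒ hddddCdddd   [C ::= d C d]
hddddCdddd ⇒ hdddddCddddd   [C ::= d C d]
hdddddCddddd ⇒ hddddddCdddddd   [C ::= d C d]
hddddddCdddddd ⇒ hdddddddCddddddd   [C ::= d C d]
hdddddddCddddddd ⇒ hdddddddnddddddd   [C ::= n]

A ⇒ hAd ⇒ hdCd ⇒ hddCdd ⇒ hdddCddd ⇒ hddddCdddd ⇒ hdddddCddddd ⇒ hddddddCdddddd ⇒ hdddddddCddddddd ⇒ hdddddddnddddddd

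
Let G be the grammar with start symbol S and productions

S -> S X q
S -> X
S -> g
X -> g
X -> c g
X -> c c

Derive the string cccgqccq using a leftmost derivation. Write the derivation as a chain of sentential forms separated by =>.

S => SXq => SXqXq => XXqXq => ccXqXq => cccgqXq => cccgqccq

S => SXq   [S -> S X q]
SXq => SXqXq   [S -> S X q]
SXqXq => XXqXq   [S -> X]
XXqXq => ccXqXq   [X -> c c]
ccXqXq => cccgqXq   [X -> c g]
cccgqXq => cccgqccq   [X -> c c]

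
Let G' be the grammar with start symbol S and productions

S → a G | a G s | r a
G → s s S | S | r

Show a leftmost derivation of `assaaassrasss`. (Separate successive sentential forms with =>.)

S => aGs   [S → a G s]
aGs => assSs   [G → s s S]
assSs => assaGss   [S → a G s]
assaGss => assaSss   [G → S]
assaSss => assaaGsss   [S → a G s]
assaaGsss => assaaSsss   [G → S]
assaaSsss => assaaaGsss   [S → a G]
assaaaGsss => assaaassSsss   [G → s s S]
assaaassSsss => assaaassrasss   [S → r a]

S=>aGs=>assSs=>assaGss=>assaSss=>assaaGsss=>assaaSsss=>assaaaGsss=>assaaassSsss=>assaaassrasss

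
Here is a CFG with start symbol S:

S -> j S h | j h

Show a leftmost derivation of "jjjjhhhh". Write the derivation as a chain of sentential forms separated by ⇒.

S⇒jSh⇒jjShh⇒jjjShhh⇒jjjjhhhh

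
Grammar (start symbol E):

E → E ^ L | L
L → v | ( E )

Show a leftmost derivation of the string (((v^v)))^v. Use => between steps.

E=>E^L=>L^L=>(E)^L=>(L)^L=>((E))^L=>((L))^L=>(((E)))^L=>(((E^L)))^L=>(((L^L)))^L=>(((v^L)))^L=>(((v^v)))^L=>(((v^v)))^v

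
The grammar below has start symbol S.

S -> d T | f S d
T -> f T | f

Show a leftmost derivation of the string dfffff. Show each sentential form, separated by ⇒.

S ⇒ dT   [S -> d T]
dT ⇒ dfT   [T -> f T]
dfT ⇒ dffT   [T -> f T]
dffT ⇒ dfffT   [T -> f T]
dfffT ⇒ dffffT   [T -> f T]
dffffT ⇒ dfffff   [T -> f]

S ⇒ dT ⇒ dfT ⇒ dffT ⇒ dfffT ⇒ dffffT ⇒ dfffff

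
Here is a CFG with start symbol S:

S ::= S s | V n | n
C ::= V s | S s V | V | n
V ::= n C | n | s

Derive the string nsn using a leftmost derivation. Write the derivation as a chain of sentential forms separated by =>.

S => Vn => nCn => nVn => nsn

S => Vn   [S ::= V n]
Vn => nCn   [V ::= n C]
nCn => nVn   [C ::= V]
nVn => nsn   [V ::= s]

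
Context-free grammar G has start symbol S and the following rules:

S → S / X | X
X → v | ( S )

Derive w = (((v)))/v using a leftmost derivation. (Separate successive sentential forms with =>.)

S=>S/X=>X/X=>(S)/X=>(X)/X=>((S))/X=>((X))/X=>(((S)))/X=>(((X)))/X=>(((v)))/X=>(((v)))/v

S => S/X   [S → S / X]
S/X => X/X   [S → X]
X/X => (S)/X   [X → ( S )]
(S)/X => (X)/X   [S → X]
(X)/X => ((S))/X   [X → ( S )]
((S))/X => ((X))/X   [S → X]
((X))/X => (((S)))/X   [X → ( S )]
(((S)))/X => (((X)))/X   [S → X]
(((X)))/X => (((v)))/X   [X → v]
(((v)))/X => (((v)))/v   [X → v]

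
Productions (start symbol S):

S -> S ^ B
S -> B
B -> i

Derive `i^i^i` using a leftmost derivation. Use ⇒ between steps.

S ⇒ S^B ⇒ S^B^B ⇒ B^B^B ⇒ i^B^B ⇒ i^i^B ⇒ i^i^i

S ⇒ S^B   [S -> S ^ B]
S^B ⇒ S^B^B   [S -> S ^ B]
S^B^B ⇒ B^B^B   [S -> B]
B^B^B ⇒ i^B^B   [B -> i]
i^B^B ⇒ i^i^B   [B -> i]
i^i^B ⇒ i^i^i   [B -> i]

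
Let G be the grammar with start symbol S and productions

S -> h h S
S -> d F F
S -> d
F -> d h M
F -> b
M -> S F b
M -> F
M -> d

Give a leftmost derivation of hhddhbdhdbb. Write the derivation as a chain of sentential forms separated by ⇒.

S ⇒ hhS ⇒ hhdFF ⇒ hhddhMF ⇒ hhddhFF ⇒ hhddhbF ⇒ hhddhbdhM ⇒ hhddhbdhSFb ⇒ hhddhbdhdFb ⇒ hhddhbdhdbb

S ⇒ hhS   [S -> h h S]
hhS ⇒ hhdFF   [S -> d F F]
hhdFF ⇒ hhddhMF   [F -> d h M]
hhddhMF ⇒ hhddhFF   [M -> F]
hhddhFF ⇒ hhddhbF   [F -> b]
hhddhbF ⇒ hhddhbdhM   [F -> d h M]
hhddhbdhM ⇒ hhddhbdhSFb   [M -> S F b]
hhddhbdhSFb ⇒ hhddhbdhdFb   [S -> d]
hhddhbdhdFb ⇒ hhddhbdhdbb   [F -> b]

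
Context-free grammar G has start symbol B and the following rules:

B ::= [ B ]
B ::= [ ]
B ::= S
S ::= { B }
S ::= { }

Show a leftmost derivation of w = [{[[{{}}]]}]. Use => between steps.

B => [B] => [S] => [{B}] => [{[B]}] => [{[[B]]}] => [{[[S]]}] => [{[[{B}]]}] => [{[[{S}]]}] => [{[[{{}}]]}]

B => [B]   [B ::= [ B ]]
[B] => [S]   [B ::= S]
[S] => [{B}]   [S ::= { B }]
[{B}] => [{[B]}]   [B ::= [ B ]]
[{[B]}] => [{[[B]]}]   [B ::= [ B ]]
[{[[B]]}] => [{[[S]]}]   [B ::= S]
[{[[S]]}] => [{[[{B}]]}]   [S ::= { B }]
[{[[{B}]]}] => [{[[{S}]]}]   [B ::= S]
[{[[{S}]]}] => [{[[{{}}]]}]   [S ::= { }]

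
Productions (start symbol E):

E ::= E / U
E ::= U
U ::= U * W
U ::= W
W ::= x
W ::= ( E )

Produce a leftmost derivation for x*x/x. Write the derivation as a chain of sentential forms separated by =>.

E => E/U   [E ::= E / U]
E/U => U/U   [E ::= U]
U/U => U*W/U   [U ::= U * W]
U*W/U => W*W/U   [U ::= W]
W*W/U => x*W/U   [W ::= x]
x*W/U => x*x/U   [W ::= x]
x*x/U => x*x/W   [U ::= W]
x*x/W => x*x/x   [W ::= x]

E => E/U => U/U => U*W/U => W*W/U => x*W/U => x*x/U => x*x/W => x*x/x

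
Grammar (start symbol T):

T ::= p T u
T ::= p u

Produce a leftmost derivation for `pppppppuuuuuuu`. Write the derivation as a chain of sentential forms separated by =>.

T=>pTu=>ppTuu=>pppTuuu=>ppppTuuuu=>pppppTuuuuu=>ppppppTuuuuuu=>pppppppuuuuuuu

T => pTu   [T ::= p T u]
pTu => ppTuu   [T ::= p T u]
ppTuu => pppTuuu   [T ::= p T u]
pppTuuu => ppppTuuuu   [T ::= p T u]
ppppTuuuu => pppppTuuuuu   [T ::= p T u]
pppppTuuuuu => ppppppTuuuuuu   [T ::= p T u]
ppppppTuuuuuu => pppppppuuuuuuu   [T ::= p u]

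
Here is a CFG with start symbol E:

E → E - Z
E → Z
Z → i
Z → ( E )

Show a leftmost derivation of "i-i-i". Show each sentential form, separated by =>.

E => E-Z   [E → E - Z]
E-Z => E-Z-Z   [E → E - Z]
E-Z-Z => Z-Z-Z   [E → Z]
Z-Z-Z => i-Z-Z   [Z → i]
i-Z-Z => i-i-Z   [Z → i]
i-i-Z => i-i-i   [Z → i]

E => E-Z => E-Z-Z => Z-Z-Z => i-Z-Z => i-i-Z => i-i-i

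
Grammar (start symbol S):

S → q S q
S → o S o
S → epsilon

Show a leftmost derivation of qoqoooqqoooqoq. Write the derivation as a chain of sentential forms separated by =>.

S => qSq => qoSoq => qoqSqoq => qoqoSoqoq => qoqooSooqoq => qoqoooSoooqoq => qoqoooqSqoooqoq => qoqoooqqoooqoq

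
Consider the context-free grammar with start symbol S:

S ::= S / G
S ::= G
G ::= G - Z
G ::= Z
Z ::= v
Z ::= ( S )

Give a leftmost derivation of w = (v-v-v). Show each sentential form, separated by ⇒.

S ⇒ G   [S ::= G]
G ⇒ Z   [G ::= Z]
Z ⇒ (S)   [Z ::= ( S )]
(S) ⇒ (G)   [S ::= G]
(G) ⇒ (G-Z)   [G ::= G - Z]
(G-Z) ⇒ (G-Z-Z)   [G ::= G - Z]
(G-Z-Z) ⇒ (Z-Z-Z)   [G ::= Z]
(Z-Z-Z) ⇒ (v-Z-Z)   [Z ::= v]
(v-Z-Z) ⇒ (v-v-Z)   [Z ::= v]
(v-v-Z) ⇒ (v-v-v)   [Z ::= v]

S ⇒ G ⇒ Z ⇒ (S) ⇒ (G) ⇒ (G-Z) ⇒ (G-Z-Z) ⇒ (Z-Z-Z) ⇒ (v-Z-Z) ⇒ (v-v-Z) ⇒ (v-v-v)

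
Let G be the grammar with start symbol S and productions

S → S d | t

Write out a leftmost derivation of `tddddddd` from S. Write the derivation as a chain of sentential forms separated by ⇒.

S ⇒ Sd   [S → S d]
Sd ⇒ Sdd   [S → S d]
Sdd ⇒ Sddd   [S → S d]
Sddd ⇒ Sdddd   [S → S d]
Sdddd ⇒ Sddddd   [S → S d]
Sddddd ⇒ Sdddddd   [S → S d]
Sdddddd ⇒ Sddddddd   [S → S d]
Sddddddd ⇒ tddddddd   [S → t]

S⇒Sd⇒Sdd⇒Sddd⇒Sdddd⇒Sddddd⇒Sdddddd⇒Sddddddd⇒tddddddd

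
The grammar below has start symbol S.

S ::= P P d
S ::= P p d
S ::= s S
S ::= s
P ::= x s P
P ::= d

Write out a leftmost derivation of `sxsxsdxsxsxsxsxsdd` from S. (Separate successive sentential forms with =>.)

S=>sS=>sPPd=>sxsPPd=>sxsxsPPd=>sxsxsdPd=>sxsxsdxsPd=>sxsxsdxsxsPd=>sxsxsdxsxsxsPd=>sxsxsdxsxsxsxsPd=>sxsxsdxsxsxsxsxsPd=>sxsxsdxsxsxsxsxsdd

S => sS   [S ::= s S]
sS => sPPd   [S ::= P P d]
sPPd => sxsPPd   [P ::= x s P]
sxsPPd => sxsxsPPd   [P ::= x s P]
sxsxsPPd => sxsxsdPd   [P ::= d]
sxsxsdPd => sxsxsdxsPd   [P ::= x s P]
sxsxsdxsPd => sxsxsdxsxsPd   [P ::= x s P]
sxsxsdxsxsPd => sxsxsdxsxsxsPd   [P ::= x s P]
sxsxsdxsxsxsPd => sxsxsdxsxsxsxsPd   [P ::= x s P]
sxsxsdxsxsxsxsPd => sxsxsdxsxsxsxsxsPd   [P ::= x s P]
sxsxsdxsxsxsxsxsPd => sxsxsdxsxsxsxsxsdd   [P ::= d]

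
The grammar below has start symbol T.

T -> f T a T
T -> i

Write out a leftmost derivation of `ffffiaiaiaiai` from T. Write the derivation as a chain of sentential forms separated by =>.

T => fTaT => ffTaTaT => fffTaTaTaT => ffffTaTaTaTaT => ffffiaTaTaTaT => ffffiaiaTaTaT => ffffiaiaiaTaT => ffffiaiaiaiaT => ffffiaiaiaiai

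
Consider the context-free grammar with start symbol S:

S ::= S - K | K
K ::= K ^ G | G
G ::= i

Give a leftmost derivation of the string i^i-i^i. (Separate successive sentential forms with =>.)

S => S-K => K-K => K^G-K => G^G-K => i^G-K => i^i-K => i^i-K^G => i^i-G^G => i^i-i^G => i^i-i^i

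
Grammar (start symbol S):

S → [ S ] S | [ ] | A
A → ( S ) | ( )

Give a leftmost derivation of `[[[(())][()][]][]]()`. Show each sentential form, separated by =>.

S=>[S]S=>[[S]S]S=>[[[S]S]S]S=>[[[A]S]S]S=>[[[(S)]S]S]S=>[[[(A)]S]S]S=>[[[(())]S]S]S=>[[[(())][S]S]S]S=>[[[(())][A]S]S]S=>[[[(())][()]S]S]S=>[[[(())][()][]]S]S=>[[[(())][()][]][]]S=>[[[(())][()][]][]]A=>[[[(())][()][]][]]()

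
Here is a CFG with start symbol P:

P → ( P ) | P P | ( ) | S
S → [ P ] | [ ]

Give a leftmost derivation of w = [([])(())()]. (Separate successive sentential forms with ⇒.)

P ⇒ S   [P → S]
S ⇒ [P]   [S → [ P ]]
[P] ⇒ [PP]   [P → P P]
[PP] ⇒ [(P)P]   [P → ( P )]
[(P)P] ⇒ [(S)P]   [P → S]
[(S)P] ⇒ [([])P]   [S → [ ]]
[([])P] ⇒ [([])PP]   [P → P P]
[([])PP] ⇒ [([])(P)P]   [P → ( P )]
[([])(P)P] ⇒ [([])(())P]   [P → ( )]
[([])(())P] ⇒ [([])(())()]   [P → ( )]

P⇒S⇒[P]⇒[PP]⇒[(P)P]⇒[(S)P]⇒[([])P]⇒[([])PP]⇒[([])(P)P]⇒[([])(())P]⇒[([])(())()]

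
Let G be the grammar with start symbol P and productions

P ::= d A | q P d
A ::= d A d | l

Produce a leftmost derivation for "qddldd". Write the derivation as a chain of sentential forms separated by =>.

P => qPd => qdAd => qddAdd => qddldd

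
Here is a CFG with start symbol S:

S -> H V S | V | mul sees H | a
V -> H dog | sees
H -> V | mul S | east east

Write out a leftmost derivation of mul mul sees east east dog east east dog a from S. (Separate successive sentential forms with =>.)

S => H V S   [S -> H V S]
H V S => V V S   [H -> V]
V V S => H dog V S   [V -> H dog]
H dog V S => mul S dog V S   [H -> mul S]
mul S dog V S => mul mul sees H dog V S   [S -> mul sees H]
mul mul sees H dog V S => mul mul sees east east dog V S   [H -> east east]
mul mul sees east east dog V S => mul mul sees east east dog H dog S   [V -> H dog]
mul mul sees east east dog H dog S => mul mul sees east east dog east east dog S   [H -> east east]
mul mul sees east east dog east east dog S => mul mul sees east east dog east east dog a   [S -> a]

S => H V S => V V S => H dog V S => mul S dog V S => mul mul sees H dog V S => mul mul sees east east dog V S => mul mul sees east east dog H dog S => mul mul sees east east dog east east dog S => mul mul sees east east dog east east dog a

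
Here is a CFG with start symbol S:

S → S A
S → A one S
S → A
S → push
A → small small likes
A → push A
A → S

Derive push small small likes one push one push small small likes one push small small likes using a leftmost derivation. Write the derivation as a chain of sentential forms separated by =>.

S => S A   [S → S A]
S A => A one S A   [S → A one S]
A one S A => push A one S A   [A → push A]
push A one S A => push S one S A   [A → S]
push S one S A => push A one S one S A   [S → A one S]
push A one S one S A => push small small likes one S one S A   [A → small small likes]
push small small likes one S one S A => push small small likes one S A one S A   [S → S A]
push small small likes one S A one S A => push small small likes one A one S A one S A   [S → A one S]
push small small likes one A one S A one S A => push small small likes one S one S A one S A   [A → S]
push small small likes one S one S A one S A => push small small likes one push one S A one S A   [S → push]
push small small likes one push one S A one S A => push small small likes one push one push A one S A   [S → push]
push small small likes one push one push A one S A => push small small likes one push one push small small likes one S A   [A → small small likes]
push small small likes one push one push small small likes one S A => push small small likes one push one push small small likes one push A   [S → push]
push small small likes one push one push small small likes one push A => push small small likes one push one push small small likes one push small small likes   [A → small small likes]

S => S A => A one S A => push A one S A => push S one S A => push A one S one S A => push small small likes one S one S A => push small small likes one S A one S A => push small small likes one A one S A one S A => push small small likes one S one S A one S A => push small small likes one push one S A one S A => push small small likes one push one push A one S A => push small small likes one push one push small small likes one S A => push small small likes one push one push small small likes one push A => push small small likes one push one push small small likes one push small small likes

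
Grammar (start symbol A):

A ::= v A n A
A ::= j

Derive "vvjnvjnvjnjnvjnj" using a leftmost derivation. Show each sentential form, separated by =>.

A => vAnA => vvAnAnA => vvjnAnA => vvjnvAnAnA => vvjnvjnAnA => vvjnvjnvAnAnA => vvjnvjnvjnAnA => vvjnvjnvjnjnA => vvjnvjnvjnjnvAnA => vvjnvjnvjnjnvjnA => vvjnvjnvjnjnvjnj

A => vAnA   [A ::= v A n A]
vAnA => vvAnAnA   [A ::= v A n A]
vvAnAnA => vvjnAnA   [A ::= j]
vvjnAnA => vvjnvAnAnA   [A ::= v A n A]
vvjnvAnAnA => vvjnvjnAnA   [A ::= j]
vvjnvjnAnA => vvjnvjnvAnAnA   [A ::= v A n A]
vvjnvjnvAnAnA => vvjnvjnvjnAnA   [A ::= j]
vvjnvjnvjnAnA => vvjnvjnvjnjnA   [A ::= j]
vvjnvjnvjnjnA => vvjnvjnvjnjnvAnA   [A ::= v A n A]
vvjnvjnvjnjnvAnA => vvjnvjnvjnjnvjnA   [A ::= j]
vvjnvjnvjnjnvjnA => vvjnvjnvjnjnvjnj   [A ::= j]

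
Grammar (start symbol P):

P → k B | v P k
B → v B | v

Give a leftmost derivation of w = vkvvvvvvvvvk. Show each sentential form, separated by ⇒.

P ⇒ vPk ⇒ vkBk ⇒ vkvBk ⇒ vkvvBk ⇒ vkvvvBk ⇒ vkvvvvBk ⇒ vkvvvvvBk ⇒ vkvvvvvvBk ⇒ vkvvvvvvvBk ⇒ vkvvvvvvvvBk ⇒ vkvvvvvvvvvk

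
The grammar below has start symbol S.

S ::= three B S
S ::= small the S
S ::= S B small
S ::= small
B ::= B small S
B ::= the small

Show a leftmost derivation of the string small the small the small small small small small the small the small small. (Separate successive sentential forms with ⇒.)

S ⇒ small the S   [S ::= small the S]
small the S ⇒ small the S B small   [S ::= S B small]
small the S B small ⇒ small the small B small   [S ::= small]
small the small B small ⇒ small the small B small S small   [B ::= B small S]
small the small B small S small ⇒ small the small B small S small S small   [B ::= B small S]
small the small B small S small S small ⇒ small the small the small small S small S small   [B ::= the small]
small the small the small small S small S small ⇒ small the small the small small small small S small   [S ::= small]
small the small the small small small small S small ⇒ small the small the small small small small small the S small   [S ::= small the S]
small the small the small small small small small the S small ⇒ small the small the small small small small small the small the S small   [S ::= small the S]
small the small the small small small small small the small the S small ⇒ small the small the small small small small small the small the small small   [S ::= small]

S ⇒ small the S ⇒ small the S B small ⇒ small the small B small ⇒ small the small B small S small ⇒ small the small B small S small S small ⇒ small the small the small small S small S small ⇒ small the small the small small small small S small ⇒ small the small the small small small small small the S small ⇒ small the small the small small small small small the small the S small ⇒ small the small the small small small small small the small the small small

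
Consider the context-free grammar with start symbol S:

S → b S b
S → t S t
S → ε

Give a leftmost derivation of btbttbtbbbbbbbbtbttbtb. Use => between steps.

S => bSb   [S → b S b]
bSb => btStb   [S → t S t]
btStb => btbSbtb   [S → b S b]
btbSbtb => btbtStbtb   [S → t S t]
btbtStbtb => btbttSttbtb   [S → t S t]
btbttSttbtb => btbttbSbttbtb   [S → b S b]
btbttbSbttbtb => btbttbtStbttbtb   [S → t S t]
btbttbtStbttbtb => btbttbtbSbtbttbtb   [S → b S b]
btbttbtbSbtbttbtb => btbttbtbbSbbtbttbtb   [S → b S b]
btbttbtbbSbbtbttbtb => btbttbtbbbSbbbtbttbtb   [S → b S b]
btbttbtbbbSbbbtbttbtb => btbttbtbbbbSbbbbtbttbtb   [S → b S b]
btbttbtbbbbSbbbbtbttbtb => btbttbtbbbbbbbbtbttbtb   [S → ε]

S => bSb => btStb => btbSbtb => btbtStbtb => btbttSttbtb => btbttbSbttbtb => btbttbtStbttbtb => btbttbtbSbtbttbtb => btbttbtbbSbbtbttbtb => btbttbtbbbSbbbtbttbtb => btbttbtbbbbSbbbbtbttbtb => btbttbtbbbbbbbbtbttbtb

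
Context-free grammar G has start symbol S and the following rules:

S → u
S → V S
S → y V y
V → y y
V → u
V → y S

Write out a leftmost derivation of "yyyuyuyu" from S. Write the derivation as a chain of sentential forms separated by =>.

S => VS => ySS => yVSS => yyySS => yyyVSS => yyyuSS => yyyuyVyS => yyyuyuyS => yyyuyuyu

S => VS   [S → V S]
VS => ySS   [V → y S]
ySS => yVSS   [S → V S]
yVSS => yyySS   [V → y y]
yyySS => yyyVSS   [S → V S]
yyyVSS => yyyuSS   [V → u]
yyyuSS => yyyuyVyS   [S → y V y]
yyyuyVyS => yyyuyuyS   [V → u]
yyyuyuyS => yyyuyuyu   [S → u]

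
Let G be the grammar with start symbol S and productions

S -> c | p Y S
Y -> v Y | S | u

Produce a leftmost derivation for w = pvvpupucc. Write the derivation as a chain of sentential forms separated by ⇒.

S ⇒ pYS ⇒ pvYS ⇒ pvvYS ⇒ pvvSS ⇒ pvvpYSS ⇒ pvvpuSS ⇒ pvvpupYSS ⇒ pvvpupuSS ⇒ pvvpupucS ⇒ pvvpupucc

S ⇒ pYS   [S -> p Y S]
pYS ⇒ pvYS   [Y -> v Y]
pvYS ⇒ pvvYS   [Y -> v Y]
pvvYS ⇒ pvvSS   [Y -> S]
pvvSS ⇒ pvvpYSS   [S -> p Y S]
pvvpYSS ⇒ pvvpuSS   [Y -> u]
pvvpuSS ⇒ pvvpupYSS   [S -> p Y S]
pvvpupYSS ⇒ pvvpupuSS   [Y -> u]
pvvpupuSS ⇒ pvvpupucS   [S -> c]
pvvpupucS ⇒ pvvpupucc   [S -> c]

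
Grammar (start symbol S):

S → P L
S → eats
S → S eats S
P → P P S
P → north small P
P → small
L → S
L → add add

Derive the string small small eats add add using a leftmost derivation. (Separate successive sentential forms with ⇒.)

S ⇒ P L ⇒ P P S L ⇒ small P S L ⇒ small small S L ⇒ small small eats L ⇒ small small eats add add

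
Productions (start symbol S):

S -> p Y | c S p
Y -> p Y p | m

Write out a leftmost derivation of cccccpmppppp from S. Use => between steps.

S => cSp => ccSpp => cccSppp => ccccSpppp => cccccSppppp => cccccpYppppp => cccccpmppppp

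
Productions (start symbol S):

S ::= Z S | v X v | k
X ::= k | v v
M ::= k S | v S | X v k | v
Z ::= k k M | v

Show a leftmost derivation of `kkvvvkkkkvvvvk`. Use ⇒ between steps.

S ⇒ ZS ⇒ kkMS ⇒ kkXvkS ⇒ kkvvvkS ⇒ kkvvvkZS ⇒ kkvvvkkkMS ⇒ kkvvvkkkkSS ⇒ kkvvvkkkkvXvS ⇒ kkvvvkkkkvvvvS ⇒ kkvvvkkkkvvvvk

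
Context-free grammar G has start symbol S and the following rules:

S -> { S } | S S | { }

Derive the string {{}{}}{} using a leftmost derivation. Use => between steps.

S=>SS=>{S}S=>{SS}S=>{{}S}S=>{{}{}}S=>{{}{}}{}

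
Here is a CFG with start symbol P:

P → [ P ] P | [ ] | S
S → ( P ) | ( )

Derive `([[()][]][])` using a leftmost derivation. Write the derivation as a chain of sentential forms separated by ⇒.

P⇒S⇒(P)⇒([P]P)⇒([[P]P]P)⇒([[S]P]P)⇒([[()]P]P)⇒([[()][]]P)⇒([[()][]][])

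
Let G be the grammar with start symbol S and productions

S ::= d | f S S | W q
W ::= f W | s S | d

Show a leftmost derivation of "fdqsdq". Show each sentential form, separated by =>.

S => fSS   [S ::= f S S]
fSS => fWqS   [S ::= W q]
fWqS => fdqS   [W ::= d]
fdqS => fdqWq   [S ::= W q]
fdqWq => fdqsSq   [W ::= s S]
fdqsSq => fdqsdq   [S ::= d]

S=>fSS=>fWqS=>fdqS=>fdqWq=>fdqsSq=>fdqsdq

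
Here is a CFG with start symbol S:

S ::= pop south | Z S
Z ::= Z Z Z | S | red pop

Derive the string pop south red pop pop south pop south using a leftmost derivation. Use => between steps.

S => Z S => S S => Z S S => S S S => pop south S S => pop south Z S S => pop south red pop S S => pop south red pop pop south S => pop south red pop pop south pop south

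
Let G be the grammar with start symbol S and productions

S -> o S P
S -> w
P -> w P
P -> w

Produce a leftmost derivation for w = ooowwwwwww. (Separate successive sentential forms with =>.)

S => oSP => ooSPP => oooSPPP => ooowPPP => ooowwPPP => ooowwwPPP => ooowwwwPPP => ooowwwwwPP => ooowwwwwwP => ooowwwwwww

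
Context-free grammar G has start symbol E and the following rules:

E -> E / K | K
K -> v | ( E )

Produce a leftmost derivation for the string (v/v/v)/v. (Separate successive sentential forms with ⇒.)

E ⇒ E/K   [E -> E / K]
E/K ⇒ K/K   [E -> K]
K/K ⇒ (E)/K   [K -> ( E )]
(E)/K ⇒ (E/K)/K   [E -> E / K]
(E/K)/K ⇒ (E/K/K)/K   [E -> E / K]
(E/K/K)/K ⇒ (K/K/K)/K   [E -> K]
(K/K/K)/K ⇒ (v/K/K)/K   [K -> v]
(v/K/K)/K ⇒ (v/v/K)/K   [K -> v]
(v/v/K)/K ⇒ (v/v/v)/K   [K -> v]
(v/v/v)/K ⇒ (v/v/v)/v   [K -> v]

E ⇒ E/K ⇒ K/K ⇒ (E)/K ⇒ (E/K)/K ⇒ (E/K/K)/K ⇒ (K/K/K)/K ⇒ (v/K/K)/K ⇒ (v/v/K)/K ⇒ (v/v/v)/K ⇒ (v/v/v)/v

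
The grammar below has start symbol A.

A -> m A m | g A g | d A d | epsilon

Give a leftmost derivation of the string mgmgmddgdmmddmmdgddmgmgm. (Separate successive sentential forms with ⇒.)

A ⇒ mAm ⇒ mgAgm ⇒ mgmAmgm ⇒ mgmgAgmgm ⇒ mgmgmAmgmgm ⇒ mgmgmdAdmgmgm ⇒ mgmgmddAddmgmgm ⇒ mgmgmddgAgddmgmgm ⇒ mgmgmddgdAdgddmgmgm ⇒ mgmgmddgdmAmdgddmgmgm ⇒ mgmgmddgdmmAmmdgddmgmgm ⇒ mgmgmddgdmmdAdmmdgddmgmgm ⇒ mgmgmddgdmmddmmdgddmgmgm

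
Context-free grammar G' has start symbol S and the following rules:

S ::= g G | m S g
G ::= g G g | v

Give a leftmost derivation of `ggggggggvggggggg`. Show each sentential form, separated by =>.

S => gG   [S ::= g G]
gG => ggGg   [G ::= g G g]
ggGg => gggGgg   [G ::= g G g]
gggGgg => ggggGggg   [G ::= g G g]
ggggGggg => gggggGgggg   [G ::= g G g]
gggggGgggg => ggggggGggggg   [G ::= g G g]
ggggggGggggg => gggggggGgggggg   [G ::= g G g]
gggggggGgggggg => ggggggggGggggggg   [G ::= g G g]
ggggggggGggggggg => ggggggggvggggggg   [G ::= v]

S => gG => ggGg => gggGgg => ggggGggg => gggggGgggg => ggggggGggggg => gggggggGgggggg => ggggggggGggggggg => ggggggggvggggggg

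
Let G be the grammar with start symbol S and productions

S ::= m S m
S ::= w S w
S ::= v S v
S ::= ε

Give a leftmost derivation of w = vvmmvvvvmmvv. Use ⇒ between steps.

S ⇒ vSv ⇒ vvSvv ⇒ vvmSmvv ⇒ vvmmSmmvv ⇒ vvmmvSvmmvv ⇒ vvmmvvSvvmmvv ⇒ vvmmvvvvmmvv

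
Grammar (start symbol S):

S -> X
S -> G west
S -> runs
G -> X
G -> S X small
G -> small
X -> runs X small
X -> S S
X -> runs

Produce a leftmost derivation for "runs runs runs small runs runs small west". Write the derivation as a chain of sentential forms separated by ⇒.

S ⇒ X   [S -> X]
X ⇒ S S   [X -> S S]
S S ⇒ X S   [S -> X]
X S ⇒ runs S   [X -> runs]
runs S ⇒ runs G west   [S -> G west]
runs G west ⇒ runs X west   [G -> X]
runs X west ⇒ runs S S west   [X -> S S]
runs S S west ⇒ runs X S west   [S -> X]
runs X S west ⇒ runs runs X small S west   [X -> runs X small]
runs runs X small S west ⇒ runs runs runs small S west   [X -> runs]
runs runs runs small S west ⇒ runs runs runs small X west   [S -> X]
runs runs runs small X west ⇒ runs runs runs small runs X small west   [X -> runs X small]
runs runs runs small runs X small west ⇒ runs runs runs small runs runs small west   [X -> runs]

S ⇒ X ⇒ S S ⇒ X S ⇒ runs S ⇒ runs G west ⇒ runs X west ⇒ runs S S west ⇒ runs X S west ⇒ runs runs X small S west ⇒ runs runs runs small S west ⇒ runs runs runs small X west ⇒ runs runs runs small runs X small west ⇒ runs runs runs small runs runs small west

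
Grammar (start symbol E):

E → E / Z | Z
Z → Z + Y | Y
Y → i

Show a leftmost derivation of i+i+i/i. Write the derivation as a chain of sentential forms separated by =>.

E => E/Z   [E → E / Z]
E/Z => Z/Z   [E → Z]
Z/Z => Z+Y/Z   [Z → Z + Y]
Z+Y/Z => Z+Y+Y/Z   [Z → Z + Y]
Z+Y+Y/Z => Y+Y+Y/Z   [Z → Y]
Y+Y+Y/Z => i+Y+Y/Z   [Y → i]
i+Y+Y/Z => i+i+Y/Z   [Y → i]
i+i+Y/Z => i+i+i/Z   [Y → i]
i+i+i/Z => i+i+i/Y   [Z → Y]
i+i+i/Y => i+i+i/i   [Y → i]

E=>E/Z=>Z/Z=>Z+Y/Z=>Z+Y+Y/Z=>Y+Y+Y/Z=>i+Y+Y/Z=>i+i+Y/Z=>i+i+i/Z=>i+i+i/Y=>i+i+i/i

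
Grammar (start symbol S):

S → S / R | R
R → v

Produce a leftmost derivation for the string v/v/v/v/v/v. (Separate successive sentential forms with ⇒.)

S⇒S/R⇒S/R/R⇒S/R/R/R⇒S/R/R/R/R⇒S/R/R/R/R/R⇒R/R/R/R/R/R⇒v/R/R/R/R/R⇒v/v/R/R/R/R⇒v/v/v/R/R/R⇒v/v/v/v/R/R⇒v/v/v/v/v/R⇒v/v/v/v/v/v

S ⇒ S/R   [S → S / R]
S/R ⇒ S/R/R   [S → S / R]
S/R/R ⇒ S/R/R/R   [S → S / R]
S/R/R/R ⇒ S/R/R/R/R   [S → S / R]
S/R/R/R/R ⇒ S/R/R/R/R/R   [S → S / R]
S/R/R/R/R/R ⇒ R/R/R/R/R/R   [S → R]
R/R/R/R/R/R ⇒ v/R/R/R/R/R   [R → v]
v/R/R/R/R/R ⇒ v/v/R/R/R/R   [R → v]
v/v/R/R/R/R ⇒ v/v/v/R/R/R   [R → v]
v/v/v/R/R/R ⇒ v/v/v/v/R/R   [R → v]
v/v/v/v/R/R ⇒ v/v/v/v/v/R   [R → v]
v/v/v/v/v/R ⇒ v/v/v/v/v/v   [R → v]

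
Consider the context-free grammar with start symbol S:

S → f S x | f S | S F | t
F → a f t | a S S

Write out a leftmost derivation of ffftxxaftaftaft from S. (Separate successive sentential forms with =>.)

S => SF   [S → S F]
SF => SFF   [S → S F]
SFF => fSFF   [S → f S]
fSFF => fSFFF   [S → S F]
fSFFF => ffSxFFF   [S → f S x]
ffSxFFF => fffSxxFFF   [S → f S x]
fffSxxFFF => ffftxxFFF   [S → t]
ffftxxFFF => ffftxxaftFF   [F → a f t]
ffftxxaftFF => ffftxxaftaftF   [F → a f t]
ffftxxaftaftF => ffftxxaftaftaft   [F → a f t]

S=>SF=>SFF=>fSFF=>fSFFF=>ffSxFFF=>fffSxxFFF=>ffftxxFFF=>ffftxxaftFF=>ffftxxaftaftF=>ffftxxaftaftaft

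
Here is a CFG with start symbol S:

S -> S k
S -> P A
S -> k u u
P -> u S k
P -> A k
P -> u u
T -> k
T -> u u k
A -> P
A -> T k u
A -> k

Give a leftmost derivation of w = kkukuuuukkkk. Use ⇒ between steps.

S ⇒ PA ⇒ AkA ⇒ TkukA ⇒ kkukA ⇒ kkukP ⇒ kkukuSk ⇒ kkukuPAk ⇒ kkukuuSkAk ⇒ kkukuuPAkAk ⇒ kkukuuuuAkAk ⇒ kkukuuuukkAk ⇒ kkukuuuukkkk

S ⇒ PA   [S -> P A]
PA ⇒ AkA   [P -> A k]
AkA ⇒ TkukA   [A -> T k u]
TkukA ⇒ kkukA   [T -> k]
kkukA ⇒ kkukP   [A -> P]
kkukP ⇒ kkukuSk   [P -> u S k]
kkukuSk ⇒ kkukuPAk   [S -> P A]
kkukuPAk ⇒ kkukuuSkAk   [P -> u S k]
kkukuuSkAk ⇒ kkukuuPAkAk   [S -> P A]
kkukuuPAkAk ⇒ kkukuuuuAkAk   [P -> u u]
kkukuuuuAkAk ⇒ kkukuuuukkAk   [A -> k]
kkukuuuukkAk ⇒ kkukuuuukkkk   [A -> k]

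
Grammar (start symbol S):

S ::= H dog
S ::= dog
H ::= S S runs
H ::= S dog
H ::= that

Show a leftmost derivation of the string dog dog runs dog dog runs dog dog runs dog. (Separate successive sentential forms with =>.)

S => H dog => S S runs dog => H dog S runs dog => S S runs dog S runs dog => H dog S runs dog S runs dog => S S runs dog S runs dog S runs dog => dog S runs dog S runs dog S runs dog => dog dog runs dog S runs dog S runs dog => dog dog runs dog dog runs dog S runs dog => dog dog runs dog dog runs dog dog runs dog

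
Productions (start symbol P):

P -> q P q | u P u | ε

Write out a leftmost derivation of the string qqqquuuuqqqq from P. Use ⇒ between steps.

P ⇒ qPq ⇒ qqPqq ⇒ qqqPqqq ⇒ qqqqPqqqq ⇒ qqqquPuqqqq ⇒ qqqquuPuuqqqq ⇒ qqqquuuuqqqq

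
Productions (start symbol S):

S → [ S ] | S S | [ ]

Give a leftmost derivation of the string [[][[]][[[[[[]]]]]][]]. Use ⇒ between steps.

S ⇒ [S] ⇒ [SS] ⇒ [[]S] ⇒ [[]SS] ⇒ [[][S]S] ⇒ [[][[]]S] ⇒ [[][[]]SS] ⇒ [[][[]][S]S] ⇒ [[][[]][[S]]S] ⇒ [[][[]][[[S]]]S] ⇒ [[][[]][[[[S]]]]S] ⇒ [[][[]][[[[[S]]]]]S] ⇒ [[][[]][[[[[[]]]]]]S] ⇒ [[][[]][[[[[[]]]]]][]]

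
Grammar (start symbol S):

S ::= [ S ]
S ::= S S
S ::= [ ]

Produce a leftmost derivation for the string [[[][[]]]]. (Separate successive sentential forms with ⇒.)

S ⇒ [S]   [S ::= [ S ]]
[S] ⇒ [[S]]   [S ::= [ S ]]
[[S]] ⇒ [[SS]]   [S ::= S S]
[[SS]] ⇒ [[[]S]]   [S ::= [ ]]
[[[]S]] ⇒ [[[][S]]]   [S ::= [ S ]]
[[[][S]]] ⇒ [[[][[]]]]   [S ::= [ ]]

S ⇒ [S] ⇒ [[S]] ⇒ [[SS]] ⇒ [[[]S]] ⇒ [[[][S]]] ⇒ [[[][[]]]]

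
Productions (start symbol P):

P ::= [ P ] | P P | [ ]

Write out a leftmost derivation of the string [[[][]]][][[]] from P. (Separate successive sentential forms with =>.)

P => PP   [P ::= P P]
PP => [P]P   [P ::= [ P ]]
[P]P => [[P]]P   [P ::= [ P ]]
[[P]]P => [[PP]]P   [P ::= P P]
[[PP]]P => [[[]P]]P   [P ::= [ ]]
[[[]P]]P => [[[][]]]P   [P ::= [ ]]
[[[][]]]P => [[[][]]]PP   [P ::= P P]
[[[][]]]PP => [[[][]]][]P   [P ::= [ ]]
[[[][]]][]P => [[[][]]][][P]   [P ::= [ P ]]
[[[][]]][][P] => [[[][]]][][[]]   [P ::= [ ]]

P => PP => [P]P => [[P]]P => [[PP]]P => [[[]P]]P => [[[][]]]P => [[[][]]]PP => [[[][]]][]P => [[[][]]][][P] => [[[][]]][][[]]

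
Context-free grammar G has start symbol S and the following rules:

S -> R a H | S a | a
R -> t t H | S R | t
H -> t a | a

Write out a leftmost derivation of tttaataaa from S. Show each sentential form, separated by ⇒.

S ⇒ Sa ⇒ Saa ⇒ RaHaa ⇒ ttHaHaa ⇒ tttaaHaa ⇒ tttaataaa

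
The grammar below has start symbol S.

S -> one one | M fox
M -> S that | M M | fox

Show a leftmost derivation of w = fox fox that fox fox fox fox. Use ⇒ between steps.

S ⇒ M fox ⇒ M M fox ⇒ M M M fox ⇒ M M M M fox ⇒ S that M M M fox ⇒ M fox that M M M fox ⇒ fox fox that M M M fox ⇒ fox fox that fox M M fox ⇒ fox fox that fox fox M fox ⇒ fox fox that fox fox fox fox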